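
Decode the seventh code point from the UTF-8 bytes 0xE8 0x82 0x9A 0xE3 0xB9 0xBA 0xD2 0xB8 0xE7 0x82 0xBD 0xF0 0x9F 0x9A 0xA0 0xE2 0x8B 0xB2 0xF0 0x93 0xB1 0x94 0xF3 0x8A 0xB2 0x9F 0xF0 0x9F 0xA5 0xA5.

Offset 0: leading byte 0xE8 = 11101000 → 3-byte char #1 = E8 82 9A.
Offset 3: leading byte 0xE3 = 11100011 → 3-byte char #2 = E3 B9 BA.
Offset 6: leading byte 0xD2 = 11010010 → 2-byte char #3 = D2 B8.
Offset 8: leading byte 0xE7 = 11100111 → 3-byte char #4 = E7 82 BD.
Offset 11: leading byte 0xF0 = 11110000 → 4-byte char #5 = F0 9F 9A A0.
Offset 15: leading byte 0xE2 = 11100010 → 3-byte char #6 = E2 8B B2.
Offset 18: leading byte 0xF0 = 11110000 → 4-byte char #7 = F0 93 B1 94.
Leading byte 0xF0 = 11110000 matches 11110xxx → 4-byte sequence.
Byte 1: 0xF0 = 11110000, payload 000 (3 bits).
Byte 2: 0x93 = 10010011 (10xxxxxx ✓), payload 010011.
Byte 3: 0xB1 = 10110001 (10xxxxxx ✓), payload 110001.
Byte 4: 0x94 = 10010100 (10xxxxxx ✓), payload 010100.
Concatenate: 000010011110001010100 = 0x13C54 (21 bits → U+13C54).

U+13C54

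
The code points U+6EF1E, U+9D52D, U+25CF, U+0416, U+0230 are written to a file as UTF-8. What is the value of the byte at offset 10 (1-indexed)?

0x97

1-indexed offset 10 is 0-indexed offset 9.
U+6EF1E → 4-byte form F1 AE BC 9E at offsets 0–3.
U+9D52D → 4-byte form F2 9D 94 AD at offsets 4–7.
U+25CF → 3-byte form E2 97 8F at offsets 8–10.
Offset 9 falls in char 3's range; it's byte 2 of E2 97 8F = 0x97.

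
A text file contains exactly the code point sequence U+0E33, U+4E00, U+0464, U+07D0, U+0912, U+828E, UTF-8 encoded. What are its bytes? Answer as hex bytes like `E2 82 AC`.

E0 B8 B3 E4 B8 80 D1 A4 DF 90 E0 A4 92 E8 8A 8E

U+0E33: 3-byte form → E0 B8 B3.
U+4E00: 3-byte form → E4 B8 80.
U+0464: 2-byte form → D1 A4.
U+07D0: 2-byte form → DF 90.
U+0912: 3-byte form → E0 A4 92.
U+828E: 3-byte form → E8 8A 8E.
Concatenated (16 bytes): E0 B8 B3 E4 B8 80 D1 A4 DF 90 E0 A4 92 E8 8A 8E.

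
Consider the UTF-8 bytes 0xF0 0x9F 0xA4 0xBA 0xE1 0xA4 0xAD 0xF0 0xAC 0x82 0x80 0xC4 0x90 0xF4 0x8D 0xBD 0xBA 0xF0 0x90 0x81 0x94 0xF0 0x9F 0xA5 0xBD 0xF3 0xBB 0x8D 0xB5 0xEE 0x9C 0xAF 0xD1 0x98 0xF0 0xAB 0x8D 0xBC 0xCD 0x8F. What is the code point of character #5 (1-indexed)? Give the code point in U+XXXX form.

Offset 0: leading byte 0xF0 = 11110000 → 4-byte char #1 = F0 9F A4 BA.
Offset 4: leading byte 0xE1 = 11100001 → 3-byte char #2 = E1 A4 AD.
Offset 7: leading byte 0xF0 = 11110000 → 4-byte char #3 = F0 AC 82 80.
Offset 11: leading byte 0xC4 = 11000100 → 2-byte char #4 = C4 90.
Offset 13: leading byte 0xF4 = 11110100 → 4-byte char #5 = F4 8D BD BA.
Leading byte 0xF4 = 11110100 matches 11110xxx → 4-byte sequence.
Byte 1: 0xF4 = 11110100, payload 100 (3 bits).
Byte 2: 0x8D = 10001101 (10xxxxxx ✓), payload 001101.
Byte 3: 0xBD = 10111101 (10xxxxxx ✓), payload 111101.
Byte 4: 0xBA = 10111010 (10xxxxxx ✓), payload 111010.
Concatenate: 100001101111101111010 = 0x10DF7A (21 bits → U+10DF7A).

U+10DF7A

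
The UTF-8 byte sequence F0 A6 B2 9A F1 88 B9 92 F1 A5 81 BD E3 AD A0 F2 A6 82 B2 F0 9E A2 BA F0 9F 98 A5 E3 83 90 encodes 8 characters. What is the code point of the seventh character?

U+1F625

Offset 0: leading byte 0xF0 = 11110000 → 4-byte char #1 = F0 A6 B2 9A.
Offset 4: leading byte 0xF1 = 11110001 → 4-byte char #2 = F1 88 B9 92.
Offset 8: leading byte 0xF1 = 11110001 → 4-byte char #3 = F1 A5 81 BD.
Offset 12: leading byte 0xE3 = 11100011 → 3-byte char #4 = E3 AD A0.
Offset 15: leading byte 0xF2 = 11110010 → 4-byte char #5 = F2 A6 82 B2.
Offset 19: leading byte 0xF0 = 11110000 → 4-byte char #6 = F0 9E A2 BA.
Offset 23: leading byte 0xF0 = 11110000 → 4-byte char #7 = F0 9F 98 A5.
Leading byte 0xF0 = 11110000 matches 11110xxx → 4-byte sequence.
Byte 1: 0xF0 = 11110000, payload 000 (3 bits).
Byte 2: 0x9F = 10011111 (10xxxxxx ✓), payload 011111.
Byte 3: 0x98 = 10011000 (10xxxxxx ✓), payload 011000.
Byte 4: 0xA5 = 10100101 (10xxxxxx ✓), payload 100101.
Concatenate: 000011111011000100101 = 0x1F625 (21 bits → U+1F625).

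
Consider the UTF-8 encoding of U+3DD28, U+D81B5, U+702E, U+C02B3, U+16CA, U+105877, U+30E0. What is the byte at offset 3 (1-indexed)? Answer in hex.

1-indexed offset 3 is 0-indexed offset 2.
U+3DD28 → 4-byte form F0 BD B4 A8 at offsets 0–3.
Offset 2 falls in char 1's range; it's byte 3 of F0 BD B4 A8 = 0xB4.

0xB4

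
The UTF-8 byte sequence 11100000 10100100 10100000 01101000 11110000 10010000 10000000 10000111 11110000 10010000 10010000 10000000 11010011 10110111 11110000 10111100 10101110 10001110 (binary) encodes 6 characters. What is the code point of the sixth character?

U+3CB8E

Offset 0: leading byte 0xE0 = 11100000 → 3-byte char #1 = E0 A4 A0.
Offset 3: leading byte 0x68 = 01101000 → 1-byte char #2 = 68.
Offset 4: leading byte 0xF0 = 11110000 → 4-byte char #3 = F0 90 80 87.
Offset 8: leading byte 0xF0 = 11110000 → 4-byte char #4 = F0 90 90 80.
Offset 12: leading byte 0xD3 = 11010011 → 2-byte char #5 = D3 B7.
Offset 14: leading byte 0xF0 = 11110000 → 4-byte char #6 = F0 BC AE 8E.
Leading byte 0xF0 = 11110000 matches 11110xxx → 4-byte sequence.
Byte 1: 0xF0 = 11110000, payload 000 (3 bits).
Byte 2: 0xBC = 10111100 (10xxxxxx ✓), payload 111100.
Byte 3: 0xAE = 10101110 (10xxxxxx ✓), payload 101110.
Byte 4: 0x8E = 10001110 (10xxxxxx ✓), payload 001110.
Concatenate: 000111100101110001110 = 0x3CB8E (21 bits → U+3CB8E).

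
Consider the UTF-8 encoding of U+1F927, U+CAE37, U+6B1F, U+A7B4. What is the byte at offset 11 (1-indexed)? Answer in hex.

0x9F

1-indexed offset 11 is 0-indexed offset 10.
U+1F927 → 4-byte form F0 9F A4 A7 at offsets 0–3.
U+CAE37 → 4-byte form F3 8A B8 B7 at offsets 4–7.
U+6B1F → 3-byte form E6 AC 9F at offsets 8–10.
Offset 10 falls in char 3's range; it's byte 3 of E6 AC 9F = 0x9F.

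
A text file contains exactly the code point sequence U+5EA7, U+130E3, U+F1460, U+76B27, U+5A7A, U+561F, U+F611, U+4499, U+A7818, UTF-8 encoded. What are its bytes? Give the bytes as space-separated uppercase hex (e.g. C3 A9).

E5 BA A7 F0 93 83 A3 F3 B1 91 A0 F1 B6 AC A7 E5 A9 BA E5 98 9F EF 98 91 E4 92 99 F2 A7 A0 98

U+5EA7: 3-byte form → E5 BA A7.
U+130E3: 4-byte form → F0 93 83 A3.
U+F1460: 4-byte form → F3 B1 91 A0.
U+76B27: 4-byte form → F1 B6 AC A7.
U+5A7A: 3-byte form → E5 A9 BA.
U+561F: 3-byte form → E5 98 9F.
U+F611: 3-byte form → EF 98 91.
U+4499: 3-byte form → E4 92 99.
U+A7818: 4-byte form → F2 A7 A0 98.
Concatenated (31 bytes): E5 BA A7 F0 93 83 A3 F3 B1 91 A0 F1 B6 AC A7 E5 A9 BA E5 98 9F EF 98 91 E4 92 99 F2 A7 A0 98.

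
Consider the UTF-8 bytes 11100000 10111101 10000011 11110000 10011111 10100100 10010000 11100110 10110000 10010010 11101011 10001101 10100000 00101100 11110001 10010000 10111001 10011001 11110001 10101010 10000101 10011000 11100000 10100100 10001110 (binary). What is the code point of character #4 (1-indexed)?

U+B360

Offset 0: leading byte 0xE0 = 11100000 → 3-byte char #1 = E0 BD 83.
Offset 3: leading byte 0xF0 = 11110000 → 4-byte char #2 = F0 9F A4 90.
Offset 7: leading byte 0xE6 = 11100110 → 3-byte char #3 = E6 B0 92.
Offset 10: leading byte 0xEB = 11101011 → 3-byte char #4 = EB 8D A0.
Leading byte 0xEB = 11101011 matches 1110xxxx → 3-byte sequence.
Byte 1: 0xEB = 11101011, payload 1011 (4 bits).
Byte 2: 0x8D = 10001101 (10xxxxxx ✓), payload 001101.
Byte 3: 0xA0 = 10100000 (10xxxxxx ✓), payload 100000.
Concatenate: 1011001101100000 = 0xB360 (16 bits → U+B360).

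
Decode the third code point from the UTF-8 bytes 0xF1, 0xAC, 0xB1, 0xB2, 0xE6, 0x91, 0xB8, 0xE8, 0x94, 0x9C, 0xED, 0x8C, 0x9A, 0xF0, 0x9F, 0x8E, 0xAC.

Offset 0: leading byte 0xF1 = 11110001 → 4-byte char #1 = F1 AC B1 B2.
Offset 4: leading byte 0xE6 = 11100110 → 3-byte char #2 = E6 91 B8.
Offset 7: leading byte 0xE8 = 11101000 → 3-byte char #3 = E8 94 9C.
Leading byte 0xE8 = 11101000 matches 1110xxxx → 3-byte sequence.
Byte 1: 0xE8 = 11101000, payload 1000 (4 bits).
Byte 2: 0x94 = 10010100 (10xxxxxx ✓), payload 010100.
Byte 3: 0x9C = 10011100 (10xxxxxx ✓), payload 011100.
Concatenate: 1000010100011100 = 0x851C (16 bits → U+851C).

U+851C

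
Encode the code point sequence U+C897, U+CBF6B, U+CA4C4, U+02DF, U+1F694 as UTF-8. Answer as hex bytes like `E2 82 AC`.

EC A2 97 F3 8B BD AB F3 8A 93 84 CB 9F F0 9F 9A 94

U+C897: 3-byte form → EC A2 97.
U+CBF6B: 4-byte form → F3 8B BD AB.
U+CA4C4: 4-byte form → F3 8A 93 84.
U+02DF: 2-byte form → CB 9F.
U+1F694: 4-byte form → F0 9F 9A 94.
Concatenated (17 bytes): EC A2 97 F3 8B BD AB F3 8A 93 84 CB 9F F0 9F 9A 94.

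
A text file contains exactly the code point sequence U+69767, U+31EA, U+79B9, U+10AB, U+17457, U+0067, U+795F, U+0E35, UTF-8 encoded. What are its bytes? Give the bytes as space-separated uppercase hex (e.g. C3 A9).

U+69767: 4-byte form → F1 A9 9D A7.
U+31EA: 3-byte form → E3 87 AA.
U+79B9: 3-byte form → E7 A6 B9.
U+10AB: 3-byte form → E1 82 AB.
U+17457: 4-byte form → F0 97 91 97.
U+0067: 1-byte form → 67.
U+795F: 3-byte form → E7 A5 9F.
U+0E35: 3-byte form → E0 B8 B5.
Concatenated (24 bytes): F1 A9 9D A7 E3 87 AA E7 A6 B9 E1 82 AB F0 97 91 97 67 E7 A5 9F E0 B8 B5.

F1 A9 9D A7 E3 87 AA E7 A6 B9 E1 82 AB F0 97 91 97 67 E7 A5 9F E0 B8 B5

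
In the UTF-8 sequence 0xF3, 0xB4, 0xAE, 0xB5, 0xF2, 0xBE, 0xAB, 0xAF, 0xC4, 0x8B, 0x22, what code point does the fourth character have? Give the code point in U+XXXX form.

Offset 0: leading byte 0xF3 = 11110011 → 4-byte char #1 = F3 B4 AE B5.
Offset 4: leading byte 0xF2 = 11110010 → 4-byte char #2 = F2 BE AB AF.
Offset 8: leading byte 0xC4 = 11000100 → 2-byte char #3 = C4 8B.
Offset 10: leading byte 0x22 = 00100010 → 1-byte char #4 = 22.
Leading byte 0x22 = 00100010 matches 0xxxxxxx → 1-byte sequence.
Byte 1: 0x22 = 00100010, payload 0100010 (7 bits).
Concatenate: 0100010 = 0x22 (7 bits → U+0022).

U+0022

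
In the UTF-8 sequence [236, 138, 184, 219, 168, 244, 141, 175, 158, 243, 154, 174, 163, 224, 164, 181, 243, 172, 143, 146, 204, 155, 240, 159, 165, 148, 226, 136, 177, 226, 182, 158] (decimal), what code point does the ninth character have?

Offset 0: leading byte 0xEC = 11101100 → 3-byte char #1 = EC 8A B8.
Offset 3: leading byte 0xDB = 11011011 → 2-byte char #2 = DB A8.
Offset 5: leading byte 0xF4 = 11110100 → 4-byte char #3 = F4 8D AF 9E.
Offset 9: leading byte 0xF3 = 11110011 → 4-byte char #4 = F3 9A AE A3.
Offset 13: leading byte 0xE0 = 11100000 → 3-byte char #5 = E0 A4 B5.
Offset 16: leading byte 0xF3 = 11110011 → 4-byte char #6 = F3 AC 8F 92.
Offset 20: leading byte 0xCC = 11001100 → 2-byte char #7 = CC 9B.
Offset 22: leading byte 0xF0 = 11110000 → 4-byte char #8 = F0 9F A5 94.
Offset 26: leading byte 0xE2 = 11100010 → 3-byte char #9 = E2 88 B1.
Leading byte 0xE2 = 11100010 matches 1110xxxx → 3-byte sequence.
Byte 1: 0xE2 = 11100010, payload 0010 (4 bits).
Byte 2: 0x88 = 10001000 (10xxxxxx ✓), payload 001000.
Byte 3: 0xB1 = 10110001 (10xxxxxx ✓), payload 110001.
Concatenate: 0010001000110001 = 0x2231 (16 bits → U+2231).

U+2231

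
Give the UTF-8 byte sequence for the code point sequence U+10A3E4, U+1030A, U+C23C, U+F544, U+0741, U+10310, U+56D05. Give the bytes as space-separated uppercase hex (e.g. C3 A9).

U+10A3E4: 4-byte form → F4 8A 8F A4.
U+1030A: 4-byte form → F0 90 8C 8A.
U+C23C: 3-byte form → EC 88 BC.
U+F544: 3-byte form → EF 95 84.
U+0741: 2-byte form → DD 81.
U+10310: 4-byte form → F0 90 8C 90.
U+56D05: 4-byte form → F1 96 B4 85.
Concatenated (24 bytes): F4 8A 8F A4 F0 90 8C 8A EC 88 BC EF 95 84 DD 81 F0 90 8C 90 F1 96 B4 85.

F4 8A 8F A4 F0 90 8C 8A EC 88 BC EF 95 84 DD 81 F0 90 8C 90 F1 96 B4 85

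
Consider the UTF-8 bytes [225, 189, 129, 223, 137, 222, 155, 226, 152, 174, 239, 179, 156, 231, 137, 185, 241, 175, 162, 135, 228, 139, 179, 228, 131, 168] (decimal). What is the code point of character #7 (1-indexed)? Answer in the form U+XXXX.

U+6F887

Offset 0: leading byte 0xE1 = 11100001 → 3-byte char #1 = E1 BD 81.
Offset 3: leading byte 0xDF = 11011111 → 2-byte char #2 = DF 89.
Offset 5: leading byte 0xDE = 11011110 → 2-byte char #3 = DE 9B.
Offset 7: leading byte 0xE2 = 11100010 → 3-byte char #4 = E2 98 AE.
Offset 10: leading byte 0xEF = 11101111 → 3-byte char #5 = EF B3 9C.
Offset 13: leading byte 0xE7 = 11100111 → 3-byte char #6 = E7 89 B9.
Offset 16: leading byte 0xF1 = 11110001 → 4-byte char #7 = F1 AF A2 87.
Leading byte 0xF1 = 11110001 matches 11110xxx → 4-byte sequence.
Byte 1: 0xF1 = 11110001, payload 001 (3 bits).
Byte 2: 0xAF = 10101111 (10xxxxxx ✓), payload 101111.
Byte 3: 0xA2 = 10100010 (10xxxxxx ✓), payload 100010.
Byte 4: 0x87 = 10000111 (10xxxxxx ✓), payload 000111.
Concatenate: 001101111100010000111 = 0x6F887 (21 bits → U+6F887).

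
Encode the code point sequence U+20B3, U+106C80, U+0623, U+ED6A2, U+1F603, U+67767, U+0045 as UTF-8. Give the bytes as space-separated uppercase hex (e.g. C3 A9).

E2 82 B3 F4 86 B2 80 D8 A3 F3 AD 9A A2 F0 9F 98 83 F1 A7 9D A7 45

U+20B3: 3-byte form → E2 82 B3.
U+106C80: 4-byte form → F4 86 B2 80.
U+0623: 2-byte form → D8 A3.
U+ED6A2: 4-byte form → F3 AD 9A A2.
U+1F603: 4-byte form → F0 9F 98 83.
U+67767: 4-byte form → F1 A7 9D A7.
U+0045: 1-byte form → 45.
Concatenated (22 bytes): E2 82 B3 F4 86 B2 80 D8 A3 F3 AD 9A A2 F0 9F 98 83 F1 A7 9D A7 45.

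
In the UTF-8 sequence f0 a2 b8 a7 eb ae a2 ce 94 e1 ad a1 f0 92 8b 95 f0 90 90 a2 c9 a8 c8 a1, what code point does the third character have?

U+0394

Offset 0: leading byte 0xF0 = 11110000 → 4-byte char #1 = F0 A2 B8 A7.
Offset 4: leading byte 0xEB = 11101011 → 3-byte char #2 = EB AE A2.
Offset 7: leading byte 0xCE = 11001110 → 2-byte char #3 = CE 94.
Leading byte 0xCE = 11001110 matches 110xxxxx → 2-byte sequence.
Byte 1: 0xCE = 11001110, payload 01110 (5 bits).
Byte 2: 0x94 = 10010100 (10xxxxxx ✓), payload 010100.
Concatenate: 01110010100 = 0x394 (11 bits → U+0394).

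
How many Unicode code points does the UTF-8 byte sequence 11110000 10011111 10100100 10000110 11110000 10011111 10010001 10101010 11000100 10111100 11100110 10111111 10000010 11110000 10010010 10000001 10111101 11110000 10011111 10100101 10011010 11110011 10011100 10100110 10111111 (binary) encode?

Byte at offset 0: 0xF0 = 11110000 → 4-byte char (#1). Advance 4.
Byte at offset 4: 0xF0 = 11110000 → 4-byte char (#2). Advance 4.
Byte at offset 8: 0xC4 = 11000100 → 2-byte char (#3). Advance 2.
Byte at offset 10: 0xE6 = 11100110 → 3-byte char (#4). Advance 3.
Byte at offset 13: 0xF0 = 11110000 → 4-byte char (#5). Advance 4.
Byte at offset 17: 0xF0 = 11110000 → 4-byte char (#6). Advance 4.
Byte at offset 21: 0xF3 = 11110011 → 4-byte char (#7). Advance 4.
Reached end at offset 25 after 7 code points.

7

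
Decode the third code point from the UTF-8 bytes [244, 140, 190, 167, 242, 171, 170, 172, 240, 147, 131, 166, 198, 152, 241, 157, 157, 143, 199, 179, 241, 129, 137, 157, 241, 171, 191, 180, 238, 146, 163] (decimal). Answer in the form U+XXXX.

U+130E6

Offset 0: leading byte 0xF4 = 11110100 → 4-byte char #1 = F4 8C BE A7.
Offset 4: leading byte 0xF2 = 11110010 → 4-byte char #2 = F2 AB AA AC.
Offset 8: leading byte 0xF0 = 11110000 → 4-byte char #3 = F0 93 83 A6.
Leading byte 0xF0 = 11110000 matches 11110xxx → 4-byte sequence.
Byte 1: 0xF0 = 11110000, payload 000 (3 bits).
Byte 2: 0x93 = 10010011 (10xxxxxx ✓), payload 010011.
Byte 3: 0x83 = 10000011 (10xxxxxx ✓), payload 000011.
Byte 4: 0xA6 = 10100110 (10xxxxxx ✓), payload 100110.
Concatenate: 000010011000011100110 = 0x130E6 (21 bits → U+130E6).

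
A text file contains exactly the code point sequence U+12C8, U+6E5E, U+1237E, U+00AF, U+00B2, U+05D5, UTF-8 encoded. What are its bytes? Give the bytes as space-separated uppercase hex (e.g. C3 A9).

E1 8B 88 E6 B9 9E F0 92 8D BE C2 AF C2 B2 D7 95

U+12C8: 3-byte form → E1 8B 88.
U+6E5E: 3-byte form → E6 B9 9E.
U+1237E: 4-byte form → F0 92 8D BE.
U+00AF: 2-byte form → C2 AF.
U+00B2: 2-byte form → C2 B2.
U+05D5: 2-byte form → D7 95.
Concatenated (16 bytes): E1 8B 88 E6 B9 9E F0 92 8D BE C2 AF C2 B2 D7 95.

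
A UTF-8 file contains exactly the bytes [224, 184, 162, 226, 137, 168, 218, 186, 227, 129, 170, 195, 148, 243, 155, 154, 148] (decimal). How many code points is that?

6

Byte at offset 0: 0xE0 = 11100000 → 3-byte char (#1). Advance 3.
Byte at offset 3: 0xE2 = 11100010 → 3-byte char (#2). Advance 3.
Byte at offset 6: 0xDA = 11011010 → 2-byte char (#3). Advance 2.
Byte at offset 8: 0xE3 = 11100011 → 3-byte char (#4). Advance 3.
Byte at offset 11: 0xC3 = 11000011 → 2-byte char (#5). Advance 2.
Byte at offset 13: 0xF3 = 11110011 → 4-byte char (#6). Advance 4.
Reached end at offset 17 after 6 code points.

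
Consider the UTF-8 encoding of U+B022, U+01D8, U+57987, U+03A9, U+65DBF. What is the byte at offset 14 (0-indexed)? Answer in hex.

0xBF

U+B022 → 3-byte form EB 80 A2 at offsets 0–2.
U+01D8 → 2-byte form C7 98 at offsets 3–4.
U+57987 → 4-byte form F1 97 A6 87 at offsets 5–8.
U+03A9 → 2-byte form CE A9 at offsets 9–10.
U+65DBF → 4-byte form F1 A5 B6 BF at offsets 11–14.
Offset 14 falls in char 5's range; it's byte 4 of F1 A5 B6 BF = 0xBF.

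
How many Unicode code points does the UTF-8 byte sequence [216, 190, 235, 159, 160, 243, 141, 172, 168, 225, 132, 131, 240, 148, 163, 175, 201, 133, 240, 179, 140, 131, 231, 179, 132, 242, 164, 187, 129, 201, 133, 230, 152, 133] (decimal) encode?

11

Byte at offset 0: 0xD8 = 11011000 → 2-byte char (#1). Advance 2.
Byte at offset 2: 0xEB = 11101011 → 3-byte char (#2). Advance 3.
Byte at offset 5: 0xF3 = 11110011 → 4-byte char (#3). Advance 4.
Byte at offset 9: 0xE1 = 11100001 → 3-byte char (#4). Advance 3.
Byte at offset 12: 0xF0 = 11110000 → 4-byte char (#5). Advance 4.
Byte at offset 16: 0xC9 = 11001001 → 2-byte char (#6). Advance 2.
Byte at offset 18: 0xF0 = 11110000 → 4-byte char (#7). Advance 4.
Byte at offset 22: 0xE7 = 11100111 → 3-byte char (#8). Advance 3.
Byte at offset 25: 0xF2 = 11110010 → 4-byte char (#9). Advance 4.
Byte at offset 29: 0xC9 = 11001001 → 2-byte char (#10). Advance 2.
Byte at offset 31: 0xE6 = 11100110 → 3-byte char (#11). Advance 3.
Reached end at offset 34 after 11 code points.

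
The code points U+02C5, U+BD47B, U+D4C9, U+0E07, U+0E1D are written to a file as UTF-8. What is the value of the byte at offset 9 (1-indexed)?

0x89

1-indexed offset 9 is 0-indexed offset 8.
U+02C5 → 2-byte form CB 85 at offsets 0–1.
U+BD47B → 4-byte form F2 BD 91 BB at offsets 2–5.
U+D4C9 → 3-byte form ED 93 89 at offsets 6–8.
Offset 8 falls in char 3's range; it's byte 3 of ED 93 89 = 0x89.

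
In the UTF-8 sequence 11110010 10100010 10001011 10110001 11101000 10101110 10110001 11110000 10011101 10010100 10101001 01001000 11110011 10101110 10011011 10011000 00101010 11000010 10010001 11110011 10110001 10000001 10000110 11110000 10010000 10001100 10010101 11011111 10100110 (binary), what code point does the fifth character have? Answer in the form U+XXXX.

U+EE6D8

Offset 0: leading byte 0xF2 = 11110010 → 4-byte char #1 = F2 A2 8B B1.
Offset 4: leading byte 0xE8 = 11101000 → 3-byte char #2 = E8 AE B1.
Offset 7: leading byte 0xF0 = 11110000 → 4-byte char #3 = F0 9D 94 A9.
Offset 11: leading byte 0x48 = 01001000 → 1-byte char #4 = 48.
Offset 12: leading byte 0xF3 = 11110011 → 4-byte char #5 = F3 AE 9B 98.
Leading byte 0xF3 = 11110011 matches 11110xxx → 4-byte sequence.
Byte 1: 0xF3 = 11110011, payload 011 (3 bits).
Byte 2: 0xAE = 10101110 (10xxxxxx ✓), payload 101110.
Byte 3: 0x9B = 10011011 (10xxxxxx ✓), payload 011011.
Byte 4: 0x98 = 10011000 (10xxxxxx ✓), payload 011000.
Concatenate: 011101110011011011000 = 0xEE6D8 (21 bits → U+EE6D8).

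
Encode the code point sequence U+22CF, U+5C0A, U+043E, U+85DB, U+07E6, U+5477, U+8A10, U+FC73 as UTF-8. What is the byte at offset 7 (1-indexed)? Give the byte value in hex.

0xD0

1-indexed offset 7 is 0-indexed offset 6.
U+22CF → 3-byte form E2 8B 8F at offsets 0–2.
U+5C0A → 3-byte form E5 B0 8A at offsets 3–5.
U+043E → 2-byte form D0 BE at offsets 6–7.
Offset 6 falls in char 3's range; it's byte 1 of D0 BE = 0xD0.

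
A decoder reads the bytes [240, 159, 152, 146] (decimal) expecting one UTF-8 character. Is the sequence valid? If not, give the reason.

valid

Leading byte 0xF0 = 11110000 → 4-byte form.
Continuation bytes 0x9F=10011111, 0x98=10011000, 0x92=10010010 all match 10xxxxxx.
Decoded value 0x1F612 is ≥ 0x10000 (shortest form) and not a surrogate.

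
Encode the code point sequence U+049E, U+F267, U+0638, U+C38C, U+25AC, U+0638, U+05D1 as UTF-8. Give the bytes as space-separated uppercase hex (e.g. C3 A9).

D2 9E EF 89 A7 D8 B8 EC 8E 8C E2 96 AC D8 B8 D7 91

U+049E: 2-byte form → D2 9E.
U+F267: 3-byte form → EF 89 A7.
U+0638: 2-byte form → D8 B8.
U+C38C: 3-byte form → EC 8E 8C.
U+25AC: 3-byte form → E2 96 AC.
U+0638: 2-byte form → D8 B8.
U+05D1: 2-byte form → D7 91.
Concatenated (17 bytes): D2 9E EF 89 A7 D8 B8 EC 8E 8C E2 96 AC D8 B8 D7 91.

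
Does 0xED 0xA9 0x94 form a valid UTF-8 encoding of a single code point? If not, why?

Structurally a 3-byte sequence; payload = 0xDA54.
But 0xDA54 is in U+D800–U+DFFF, the surrogate range. Surrogates are not Unicode scalar values and are forbidden in UTF-8.

invalid (encodes a surrogate (U+D800–U+DFFF))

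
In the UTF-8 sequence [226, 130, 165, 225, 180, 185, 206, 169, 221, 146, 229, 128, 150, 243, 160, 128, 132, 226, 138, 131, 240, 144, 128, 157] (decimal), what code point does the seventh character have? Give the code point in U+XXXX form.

Offset 0: leading byte 0xE2 = 11100010 → 3-byte char #1 = E2 82 A5.
Offset 3: leading byte 0xE1 = 11100001 → 3-byte char #2 = E1 B4 B9.
Offset 6: leading byte 0xCE = 11001110 → 2-byte char #3 = CE A9.
Offset 8: leading byte 0xDD = 11011101 → 2-byte char #4 = DD 92.
Offset 10: leading byte 0xE5 = 11100101 → 3-byte char #5 = E5 80 96.
Offset 13: leading byte 0xF3 = 11110011 → 4-byte char #6 = F3 A0 80 84.
Offset 17: leading byte 0xE2 = 11100010 → 3-byte char #7 = E2 8A 83.
Leading byte 0xE2 = 11100010 matches 1110xxxx → 3-byte sequence.
Byte 1: 0xE2 = 11100010, payload 0010 (4 bits).
Byte 2: 0x8A = 10001010 (10xxxxxx ✓), payload 001010.
Byte 3: 0x83 = 10000011 (10xxxxxx ✓), payload 000011.
Concatenate: 0010001010000011 = 0x2283 (16 bits → U+2283).

U+2283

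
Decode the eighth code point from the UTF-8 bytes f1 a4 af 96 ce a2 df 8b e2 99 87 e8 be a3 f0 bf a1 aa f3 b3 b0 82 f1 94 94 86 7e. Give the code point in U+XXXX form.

U+54506

Offset 0: leading byte 0xF1 = 11110001 → 4-byte char #1 = F1 A4 AF 96.
Offset 4: leading byte 0xCE = 11001110 → 2-byte char #2 = CE A2.
Offset 6: leading byte 0xDF = 11011111 → 2-byte char #3 = DF 8B.
Offset 8: leading byte 0xE2 = 11100010 → 3-byte char #4 = E2 99 87.
Offset 11: leading byte 0xE8 = 11101000 → 3-byte char #5 = E8 BE A3.
Offset 14: leading byte 0xF0 = 11110000 → 4-byte char #6 = F0 BF A1 AA.
Offset 18: leading byte 0xF3 = 11110011 → 4-byte char #7 = F3 B3 B0 82.
Offset 22: leading byte 0xF1 = 11110001 → 4-byte char #8 = F1 94 94 86.
Leading byte 0xF1 = 11110001 matches 11110xxx → 4-byte sequence.
Byte 1: 0xF1 = 11110001, payload 001 (3 bits).
Byte 2: 0x94 = 10010100 (10xxxxxx ✓), payload 010100.
Byte 3: 0x94 = 10010100 (10xxxxxx ✓), payload 010100.
Byte 4: 0x86 = 10000110 (10xxxxxx ✓), payload 000110.
Concatenate: 001010100010100000110 = 0x54506 (21 bits → U+54506).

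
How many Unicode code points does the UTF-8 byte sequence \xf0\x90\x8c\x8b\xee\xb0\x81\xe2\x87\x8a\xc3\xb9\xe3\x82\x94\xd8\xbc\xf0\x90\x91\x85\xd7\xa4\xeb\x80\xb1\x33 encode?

Byte at offset 0: 0xF0 = 11110000 → 4-byte char (#1). Advance 4.
Byte at offset 4: 0xEE = 11101110 → 3-byte char (#2). Advance 3.
Byte at offset 7: 0xE2 = 11100010 → 3-byte char (#3). Advance 3.
Byte at offset 10: 0xC3 = 11000011 → 2-byte char (#4). Advance 2.
Byte at offset 12: 0xE3 = 11100011 → 3-byte char (#5). Advance 3.
Byte at offset 15: 0xD8 = 11011000 → 2-byte char (#6). Advance 2.
Byte at offset 17: 0xF0 = 11110000 → 4-byte char (#7). Advance 4.
Byte at offset 21: 0xD7 = 11010111 → 2-byte char (#8). Advance 2.
Byte at offset 23: 0xEB = 11101011 → 3-byte char (#9). Advance 3.
Byte at offset 26: 0x33 = 00110011 → 1-byte char (#10). Advance 1.
Reached end at offset 27 after 10 code points.

10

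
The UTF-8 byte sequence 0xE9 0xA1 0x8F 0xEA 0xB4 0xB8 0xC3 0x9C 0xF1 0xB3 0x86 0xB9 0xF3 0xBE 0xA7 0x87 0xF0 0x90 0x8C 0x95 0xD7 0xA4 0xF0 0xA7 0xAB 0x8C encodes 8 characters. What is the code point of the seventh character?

U+05E4

Offset 0: leading byte 0xE9 = 11101001 → 3-byte char #1 = E9 A1 8F.
Offset 3: leading byte 0xEA = 11101010 → 3-byte char #2 = EA B4 B8.
Offset 6: leading byte 0xC3 = 11000011 → 2-byte char #3 = C3 9C.
Offset 8: leading byte 0xF1 = 11110001 → 4-byte char #4 = F1 B3 86 B9.
Offset 12: leading byte 0xF3 = 11110011 → 4-byte char #5 = F3 BE A7 87.
Offset 16: leading byte 0xF0 = 11110000 → 4-byte char #6 = F0 90 8C 95.
Offset 20: leading byte 0xD7 = 11010111 → 2-byte char #7 = D7 A4.
Leading byte 0xD7 = 11010111 matches 110xxxxx → 2-byte sequence.
Byte 1: 0xD7 = 11010111, payload 10111 (5 bits).
Byte 2: 0xA4 = 10100100 (10xxxxxx ✓), payload 100100.
Concatenate: 10111100100 = 0x5E4 (11 bits → U+05E4).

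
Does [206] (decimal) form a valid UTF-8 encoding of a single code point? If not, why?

Leading byte 0xCE = 11001110 → 2-byte form, but only 1 byte is present.

invalid (sequence truncated)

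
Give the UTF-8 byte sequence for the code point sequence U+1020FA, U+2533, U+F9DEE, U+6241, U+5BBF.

U+1020FA: 4-byte form → F4 82 83 BA.
U+2533: 3-byte form → E2 94 B3.
U+F9DEE: 4-byte form → F3 B9 B7 AE.
U+6241: 3-byte form → E6 89 81.
U+5BBF: 3-byte form → E5 AE BF.
Concatenated (17 bytes): F4 82 83 BA E2 94 B3 F3 B9 B7 AE E6 89 81 E5 AE BF.

F4 82 83 BA E2 94 B3 F3 B9 B7 AE E6 89 81 E5 AE BF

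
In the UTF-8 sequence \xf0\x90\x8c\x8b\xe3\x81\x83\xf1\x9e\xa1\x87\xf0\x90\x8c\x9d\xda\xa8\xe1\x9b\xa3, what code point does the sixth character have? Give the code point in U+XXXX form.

U+16E3

Offset 0: leading byte 0xF0 = 11110000 → 4-byte char #1 = F0 90 8C 8B.
Offset 4: leading byte 0xE3 = 11100011 → 3-byte char #2 = E3 81 83.
Offset 7: leading byte 0xF1 = 11110001 → 4-byte char #3 = F1 9E A1 87.
Offset 11: leading byte 0xF0 = 11110000 → 4-byte char #4 = F0 90 8C 9D.
Offset 15: leading byte 0xDA = 11011010 → 2-byte char #5 = DA A8.
Offset 17: leading byte 0xE1 = 11100001 → 3-byte char #6 = E1 9B A3.
Leading byte 0xE1 = 11100001 matches 1110xxxx → 3-byte sequence.
Byte 1: 0xE1 = 11100001, payload 0001 (4 bits).
Byte 2: 0x9B = 10011011 (10xxxxxx ✓), payload 011011.
Byte 3: 0xA3 = 10100011 (10xxxxxx ✓), payload 100011.
Concatenate: 0001011011100011 = 0x16E3 (16 bits → U+16E3).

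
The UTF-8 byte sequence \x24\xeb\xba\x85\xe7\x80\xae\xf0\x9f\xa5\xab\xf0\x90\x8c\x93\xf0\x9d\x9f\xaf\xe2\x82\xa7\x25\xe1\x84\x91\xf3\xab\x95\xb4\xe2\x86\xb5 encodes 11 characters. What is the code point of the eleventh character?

U+21B5

Offset 0: leading byte 0x24 = 00100100 → 1-byte char #1 = 24.
Offset 1: leading byte 0xEB = 11101011 → 3-byte char #2 = EB BA 85.
Offset 4: leading byte 0xE7 = 11100111 → 3-byte char #3 = E7 80 AE.
Offset 7: leading byte 0xF0 = 11110000 → 4-byte char #4 = F0 9F A5 AB.
Offset 11: leading byte 0xF0 = 11110000 → 4-byte char #5 = F0 90 8C 93.
Offset 15: leading byte 0xF0 = 11110000 → 4-byte char #6 = F0 9D 9F AF.
Offset 19: leading byte 0xE2 = 11100010 → 3-byte char #7 = E2 82 A7.
Offset 22: leading byte 0x25 = 00100101 → 1-byte char #8 = 25.
Offset 23: leading byte 0xE1 = 11100001 → 3-byte char #9 = E1 84 91.
Offset 26: leading byte 0xF3 = 11110011 → 4-byte char #10 = F3 AB 95 B4.
Offset 30: leading byte 0xE2 = 11100010 → 3-byte char #11 = E2 86 B5.
Leading byte 0xE2 = 11100010 matches 1110xxxx → 3-byte sequence.
Byte 1: 0xE2 = 11100010, payload 0010 (4 bits).
Byte 2: 0x86 = 10000110 (10xxxxxx ✓), payload 000110.
Byte 3: 0xB5 = 10110101 (10xxxxxx ✓), payload 110101.
Concatenate: 0010000110110101 = 0x21B5 (16 bits → U+21B5).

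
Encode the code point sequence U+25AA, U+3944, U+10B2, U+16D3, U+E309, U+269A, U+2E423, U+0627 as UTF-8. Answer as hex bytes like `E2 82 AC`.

U+25AA: 3-byte form → E2 96 AA.
U+3944: 3-byte form → E3 A5 84.
U+10B2: 3-byte form → E1 82 B2.
U+16D3: 3-byte form → E1 9B 93.
U+E309: 3-byte form → EE 8C 89.
U+269A: 3-byte form → E2 9A 9A.
U+2E423: 4-byte form → F0 AE 90 A3.
U+0627: 2-byte form → D8 A7.
Concatenated (24 bytes): E2 96 AA E3 A5 84 E1 82 B2 E1 9B 93 EE 8C 89 E2 9A 9A F0 AE 90 A3 D8 A7.

E2 96 AA E3 A5 84 E1 82 B2 E1 9B 93 EE 8C 89 E2 9A 9A F0 AE 90 A3 D8 A7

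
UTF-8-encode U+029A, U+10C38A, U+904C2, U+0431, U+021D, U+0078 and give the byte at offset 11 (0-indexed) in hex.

U+029A → 2-byte form CA 9A at offsets 0–1.
U+10C38A → 4-byte form F4 8C 8E 8A at offsets 2–5.
U+904C2 → 4-byte form F2 90 93 82 at offsets 6–9.
U+0431 → 2-byte form D0 B1 at offsets 10–11.
Offset 11 falls in char 4's range; it's byte 2 of D0 B1 = 0xB1.

0xB1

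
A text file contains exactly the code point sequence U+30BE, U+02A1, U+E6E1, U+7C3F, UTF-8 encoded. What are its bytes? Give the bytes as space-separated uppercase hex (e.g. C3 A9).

E3 82 BE CA A1 EE 9B A1 E7 B0 BF

U+30BE: 3-byte form → E3 82 BE.
U+02A1: 2-byte form → CA A1.
U+E6E1: 3-byte form → EE 9B A1.
U+7C3F: 3-byte form → E7 B0 BF.
Concatenated (11 bytes): E3 82 BE CA A1 EE 9B A1 E7 B0 BF.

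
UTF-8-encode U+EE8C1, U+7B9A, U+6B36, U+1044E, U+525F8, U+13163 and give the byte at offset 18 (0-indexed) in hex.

0xF0

U+EE8C1 → 4-byte form F3 AE A3 81 at offsets 0–3.
U+7B9A → 3-byte form E7 AE 9A at offsets 4–6.
U+6B36 → 3-byte form E6 AC B6 at offsets 7–9.
U+1044E → 4-byte form F0 90 91 8E at offsets 10–13.
U+525F8 → 4-byte form F1 92 97 B8 at offsets 14–17.
U+13163 → 4-byte form F0 93 85 A3 at offsets 18–21.
Offset 18 falls in char 6's range; it's byte 1 of F0 93 85 A3 = 0xF0.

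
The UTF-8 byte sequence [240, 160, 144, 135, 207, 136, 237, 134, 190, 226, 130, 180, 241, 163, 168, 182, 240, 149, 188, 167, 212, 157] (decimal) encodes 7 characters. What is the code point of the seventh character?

U+051D

Offset 0: leading byte 0xF0 = 11110000 → 4-byte char #1 = F0 A0 90 87.
Offset 4: leading byte 0xCF = 11001111 → 2-byte char #2 = CF 88.
Offset 6: leading byte 0xED = 11101101 → 3-byte char #3 = ED 86 BE.
Offset 9: leading byte 0xE2 = 11100010 → 3-byte char #4 = E2 82 B4.
Offset 12: leading byte 0xF1 = 11110001 → 4-byte char #5 = F1 A3 A8 B6.
Offset 16: leading byte 0xF0 = 11110000 → 4-byte char #6 = F0 95 BC A7.
Offset 20: leading byte 0xD4 = 11010100 → 2-byte char #7 = D4 9D.
Leading byte 0xD4 = 11010100 matches 110xxxxx → 2-byte sequence.
Byte 1: 0xD4 = 11010100, payload 10100 (5 bits).
Byte 2: 0x9D = 10011101 (10xxxxxx ✓), payload 011101.
Concatenate: 10100011101 = 0x51D (11 bits → U+051D).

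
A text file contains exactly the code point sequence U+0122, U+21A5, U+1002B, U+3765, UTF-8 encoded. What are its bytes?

C4 A2 E2 86 A5 F0 90 80 AB E3 9D A5

U+0122: 2-byte form → C4 A2.
U+21A5: 3-byte form → E2 86 A5.
U+1002B: 4-byte form → F0 90 80 AB.
U+3765: 3-byte form → E3 9D A5.
Concatenated (12 bytes): C4 A2 E2 86 A5 F0 90 80 AB E3 9D A5.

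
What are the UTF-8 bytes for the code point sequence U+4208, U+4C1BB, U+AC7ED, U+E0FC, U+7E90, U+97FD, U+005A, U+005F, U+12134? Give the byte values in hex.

U+4208: 3-byte form → E4 88 88.
U+4C1BB: 4-byte form → F1 8C 86 BB.
U+AC7ED: 4-byte form → F2 AC 9F AD.
U+E0FC: 3-byte form → EE 83 BC.
U+7E90: 3-byte form → E7 BA 90.
U+97FD: 3-byte form → E9 9F BD.
U+005A: 1-byte form → 5A.
U+005F: 1-byte form → 5F.
U+12134: 4-byte form → F0 92 84 B4.
Concatenated (26 bytes): E4 88 88 F1 8C 86 BB F2 AC 9F AD EE 83 BC E7 BA 90 E9 9F BD 5A 5F F0 92 84 B4.

E4 88 88 F1 8C 86 BB F2 AC 9F AD EE 83 BC E7 BA 90 E9 9F BD 5A 5F F0 92 84 B4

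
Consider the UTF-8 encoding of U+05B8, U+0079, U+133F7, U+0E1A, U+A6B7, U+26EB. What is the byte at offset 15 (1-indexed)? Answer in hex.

0x9B

1-indexed offset 15 is 0-indexed offset 14.
U+05B8 → 2-byte form D6 B8 at offsets 0–1.
U+0079 → 1-byte form 79 at offsets 2–2.
U+133F7 → 4-byte form F0 93 8F B7 at offsets 3–6.
U+0E1A → 3-byte form E0 B8 9A at offsets 7–9.
U+A6B7 → 3-byte form EA 9A B7 at offsets 10–12.
U+26EB → 3-byte form E2 9B AB at offsets 13–15.
Offset 14 falls in char 6's range; it's byte 2 of E2 9B AB = 0x9B.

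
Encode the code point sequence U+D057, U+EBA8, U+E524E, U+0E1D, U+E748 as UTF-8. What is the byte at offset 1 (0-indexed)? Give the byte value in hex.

U+D057 → 3-byte form ED 81 97 at offsets 0–2.
Offset 1 falls in char 1's range; it's byte 2 of ED 81 97 = 0x81.

0x81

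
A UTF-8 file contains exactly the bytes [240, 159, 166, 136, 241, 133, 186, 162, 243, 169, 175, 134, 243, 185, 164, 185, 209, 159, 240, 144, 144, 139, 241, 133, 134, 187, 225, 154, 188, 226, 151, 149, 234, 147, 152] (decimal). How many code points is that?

10

Byte at offset 0: 0xF0 = 11110000 → 4-byte char (#1). Advance 4.
Byte at offset 4: 0xF1 = 11110001 → 4-byte char (#2). Advance 4.
Byte at offset 8: 0xF3 = 11110011 → 4-byte char (#3). Advance 4.
Byte at offset 12: 0xF3 = 11110011 → 4-byte char (#4). Advance 4.
Byte at offset 16: 0xD1 = 11010001 → 2-byte char (#5). Advance 2.
Byte at offset 18: 0xF0 = 11110000 → 4-byte char (#6). Advance 4.
Byte at offset 22: 0xF1 = 11110001 → 4-byte char (#7). Advance 4.
Byte at offset 26: 0xE1 = 11100001 → 3-byte char (#8). Advance 3.
Byte at offset 29: 0xE2 = 11100010 → 3-byte char (#9). Advance 3.
Byte at offset 32: 0xEA = 11101010 → 3-byte char (#10). Advance 3.
Reached end at offset 35 after 10 code points.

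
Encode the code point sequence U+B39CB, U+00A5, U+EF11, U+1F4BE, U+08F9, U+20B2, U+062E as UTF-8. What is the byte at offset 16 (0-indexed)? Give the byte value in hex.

0xE2

U+B39CB → 4-byte form F2 B3 A7 8B at offsets 0–3.
U+00A5 → 2-byte form C2 A5 at offsets 4–5.
U+EF11 → 3-byte form EE BC 91 at offsets 6–8.
U+1F4BE → 4-byte form F0 9F 92 BE at offsets 9–12.
U+08F9 → 3-byte form E0 A3 B9 at offsets 13–15.
U+20B2 → 3-byte form E2 82 B2 at offsets 16–18.
Offset 16 falls in char 6's range; it's byte 1 of E2 82 B2 = 0xE2.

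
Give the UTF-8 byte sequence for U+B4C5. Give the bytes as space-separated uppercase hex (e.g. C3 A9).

U+B4C5 = 0xB4C5 = 46277 decimal. In range U+0800–U+FFFF → 3-byte form: 1110xxxx 10xxxxxx 10xxxxxx.
Binary (16 bits): 1011010011000101.
Split 4+6+6: 1011 | 010011 | 000101.
Byte 1: 11101011 = 0xEB.
Byte 2: 10010011 = 0x93.
Byte 3: 10000101 = 0x85.

EB 93 85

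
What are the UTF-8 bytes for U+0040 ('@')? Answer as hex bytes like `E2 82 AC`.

40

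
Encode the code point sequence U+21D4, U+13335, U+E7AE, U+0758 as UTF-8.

U+21D4: 3-byte form → E2 87 94.
U+13335: 4-byte form → F0 93 8C B5.
U+E7AE: 3-byte form → EE 9E AE.
U+0758: 2-byte form → DD 98.
Concatenated (12 bytes): E2 87 94 F0 93 8C B5 EE 9E AE DD 98.

E2 87 94 F0 93 8C B5 EE 9E AE DD 98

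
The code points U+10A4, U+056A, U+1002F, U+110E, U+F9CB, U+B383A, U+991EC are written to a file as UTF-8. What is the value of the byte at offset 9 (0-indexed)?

0xE1

U+10A4 → 3-byte form E1 82 A4 at offsets 0–2.
U+056A → 2-byte form D5 AA at offsets 3–4.
U+1002F → 4-byte form F0 90 80 AF at offsets 5–8.
U+110E → 3-byte form E1 84 8E at offsets 9–11.
Offset 9 falls in char 4's range; it's byte 1 of E1 84 8E = 0xE1.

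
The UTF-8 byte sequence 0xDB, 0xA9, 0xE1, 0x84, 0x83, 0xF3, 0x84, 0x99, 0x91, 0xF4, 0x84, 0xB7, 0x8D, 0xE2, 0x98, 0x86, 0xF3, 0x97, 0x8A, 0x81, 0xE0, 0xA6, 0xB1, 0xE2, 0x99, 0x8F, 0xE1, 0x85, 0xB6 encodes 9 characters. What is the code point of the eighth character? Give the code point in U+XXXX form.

Offset 0: leading byte 0xDB = 11011011 → 2-byte char #1 = DB A9.
Offset 2: leading byte 0xE1 = 11100001 → 3-byte char #2 = E1 84 83.
Offset 5: leading byte 0xF3 = 11110011 → 4-byte char #3 = F3 84 99 91.
Offset 9: leading byte 0xF4 = 11110100 → 4-byte char #4 = F4 84 B7 8D.
Offset 13: leading byte 0xE2 = 11100010 → 3-byte char #5 = E2 98 86.
Offset 16: leading byte 0xF3 = 11110011 → 4-byte char #6 = F3 97 8A 81.
Offset 20: leading byte 0xE0 = 11100000 → 3-byte char #7 = E0 A6 B1.
Offset 23: leading byte 0xE2 = 11100010 → 3-byte char #8 = E2 99 8F.
Leading byte 0xE2 = 11100010 matches 1110xxxx → 3-byte sequence.
Byte 1: 0xE2 = 11100010, payload 0010 (4 bits).
Byte 2: 0x99 = 10011001 (10xxxxxx ✓), payload 011001.
Byte 3: 0x8F = 10001111 (10xxxxxx ✓), payload 001111.
Concatenate: 0010011001001111 = 0x264F (16 bits → U+264F).

U+264F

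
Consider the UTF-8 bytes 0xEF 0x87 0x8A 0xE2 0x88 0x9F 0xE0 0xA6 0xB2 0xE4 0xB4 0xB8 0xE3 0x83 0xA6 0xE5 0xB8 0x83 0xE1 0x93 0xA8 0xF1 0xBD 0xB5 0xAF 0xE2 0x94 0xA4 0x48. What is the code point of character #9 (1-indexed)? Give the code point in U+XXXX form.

U+2524

Offset 0: leading byte 0xEF = 11101111 → 3-byte char #1 = EF 87 8A.
Offset 3: leading byte 0xE2 = 11100010 → 3-byte char #2 = E2 88 9F.
Offset 6: leading byte 0xE0 = 11100000 → 3-byte char #3 = E0 A6 B2.
Offset 9: leading byte 0xE4 = 11100100 → 3-byte char #4 = E4 B4 B8.
Offset 12: leading byte 0xE3 = 11100011 → 3-byte char #5 = E3 83 A6.
Offset 15: leading byte 0xE5 = 11100101 → 3-byte char #6 = E5 B8 83.
Offset 18: leading byte 0xE1 = 11100001 → 3-byte char #7 = E1 93 A8.
Offset 21: leading byte 0xF1 = 11110001 → 4-byte char #8 = F1 BD B5 AF.
Offset 25: leading byte 0xE2 = 11100010 → 3-byte char #9 = E2 94 A4.
Leading byte 0xE2 = 11100010 matches 1110xxxx → 3-byte sequence.
Byte 1: 0xE2 = 11100010, payload 0010 (4 bits).
Byte 2: 0x94 = 10010100 (10xxxxxx ✓), payload 010100.
Byte 3: 0xA4 = 10100100 (10xxxxxx ✓), payload 100100.
Concatenate: 0010010100100100 = 0x2524 (16 bits → U+2524).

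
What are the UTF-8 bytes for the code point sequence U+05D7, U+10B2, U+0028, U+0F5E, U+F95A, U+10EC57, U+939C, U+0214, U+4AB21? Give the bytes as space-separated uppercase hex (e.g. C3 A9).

U+05D7: 2-byte form → D7 97.
U+10B2: 3-byte form → E1 82 B2.
U+0028: 1-byte form → 28.
U+0F5E: 3-byte form → E0 BD 9E.
U+F95A: 3-byte form → EF A5 9A.
U+10EC57: 4-byte form → F4 8E B1 97.
U+939C: 3-byte form → E9 8E 9C.
U+0214: 2-byte form → C8 94.
U+4AB21: 4-byte form → F1 8A AC A1.
Concatenated (25 bytes): D7 97 E1 82 B2 28 E0 BD 9E EF A5 9A F4 8E B1 97 E9 8E 9C C8 94 F1 8A AC A1.

D7 97 E1 82 B2 28 E0 BD 9E EF A5 9A F4 8E B1 97 E9 8E 9C C8 94 F1 8A AC A1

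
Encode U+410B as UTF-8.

U+410B = 0x410B = 16651 decimal. In range U+0800–U+FFFF → 3-byte form: 1110xxxx 10xxxxxx 10xxxxxx.
Binary (16 bits): 0100000100001011.
Split 4+6+6: 0100 | 000100 | 001011.
Byte 1: 11100100 = 0xE4.
Byte 2: 10000100 = 0x84.
Byte 3: 10001011 = 0x8B.

E4 84 8B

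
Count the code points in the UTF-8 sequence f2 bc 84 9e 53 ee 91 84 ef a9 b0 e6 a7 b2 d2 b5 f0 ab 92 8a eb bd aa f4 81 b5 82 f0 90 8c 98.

Byte at offset 0: 0xF2 = 11110010 → 4-byte char (#1). Advance 4.
Byte at offset 4: 0x53 = 01010011 → 1-byte char (#2). Advance 1.
Byte at offset 5: 0xEE = 11101110 → 3-byte char (#3). Advance 3.
Byte at offset 8: 0xEF = 11101111 → 3-byte char (#4). Advance 3.
Byte at offset 11: 0xE6 = 11100110 → 3-byte char (#5). Advance 3.
Byte at offset 14: 0xD2 = 11010010 → 2-byte char (#6). Advance 2.
Byte at offset 16: 0xF0 = 11110000 → 4-byte char (#7). Advance 4.
Byte at offset 20: 0xEB = 11101011 → 3-byte char (#8). Advance 3.
Byte at offset 23: 0xF4 = 11110100 → 4-byte char (#9). Advance 4.
Byte at offset 27: 0xF0 = 11110000 → 4-byte char (#10). Advance 4.
Reached end at offset 31 after 10 code points.

10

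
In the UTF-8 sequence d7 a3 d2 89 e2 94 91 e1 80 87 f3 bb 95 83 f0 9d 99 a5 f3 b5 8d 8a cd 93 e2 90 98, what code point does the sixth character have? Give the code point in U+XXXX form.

U+1D665

Offset 0: leading byte 0xD7 = 11010111 → 2-byte char #1 = D7 A3.
Offset 2: leading byte 0xD2 = 11010010 → 2-byte char #2 = D2 89.
Offset 4: leading byte 0xE2 = 11100010 → 3-byte char #3 = E2 94 91.
Offset 7: leading byte 0xE1 = 11100001 → 3-byte char #4 = E1 80 87.
Offset 10: leading byte 0xF3 = 11110011 → 4-byte char #5 = F3 BB 95 83.
Offset 14: leading byte 0xF0 = 11110000 → 4-byte char #6 = F0 9D 99 A5.
Leading byte 0xF0 = 11110000 matches 11110xxx → 4-byte sequence.
Byte 1: 0xF0 = 11110000, payload 000 (3 bits).
Byte 2: 0x9D = 10011101 (10xxxxxx ✓), payload 011101.
Byte 3: 0x99 = 10011001 (10xxxxxx ✓), payload 011001.
Byte 4: 0xA5 = 10100101 (10xxxxxx ✓), payload 100101.
Concatenate: 000011101011001100101 = 0x1D665 (21 bits → U+1D665).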